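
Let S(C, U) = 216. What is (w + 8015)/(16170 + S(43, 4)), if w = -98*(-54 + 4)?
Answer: 4305/5462 ≈ 0.78817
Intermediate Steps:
w = 4900 (w = -98*(-50) = 4900)
(w + 8015)/(16170 + S(43, 4)) = (4900 + 8015)/(16170 + 216) = 12915/16386 = 12915*(1/16386) = 4305/5462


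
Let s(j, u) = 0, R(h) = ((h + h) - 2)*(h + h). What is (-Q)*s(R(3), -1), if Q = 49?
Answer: 0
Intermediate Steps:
R(h) = 2*h*(-2 + 2*h) (R(h) = (2*h - 2)*(2*h) = (-2 + 2*h)*(2*h) = 2*h*(-2 + 2*h))
(-Q)*s(R(3), -1) = -1*49*0 = -49*0 = 0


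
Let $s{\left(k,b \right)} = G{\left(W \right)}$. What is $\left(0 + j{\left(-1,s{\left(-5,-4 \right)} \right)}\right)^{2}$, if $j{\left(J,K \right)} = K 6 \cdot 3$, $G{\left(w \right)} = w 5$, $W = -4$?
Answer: $129600$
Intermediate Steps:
$G{\left(w \right)} = 5 w$
$s{\left(k,b \right)} = -20$ ($s{\left(k,b \right)} = 5 \left(-4\right) = -20$)
$j{\left(J,K \right)} = 18 K$ ($j{\left(J,K \right)} = 6 K 3 = 18 K$)
$\left(0 + j{\left(-1,s{\left(-5,-4 \right)} \right)}\right)^{2} = \left(0 + 18 \left(-20\right)\right)^{2} = \left(0 - 360\right)^{2} = \left(-360\right)^{2} = 129600$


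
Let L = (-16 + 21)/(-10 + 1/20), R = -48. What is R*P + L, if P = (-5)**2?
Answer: -238900/199 ≈ -1200.5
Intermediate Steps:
P = 25
L = -100/199 (L = 5/(-10 + 1/20) = 5/(-199/20) = 5*(-20/199) = -100/199 ≈ -0.50251)
R*P + L = -48*25 - 100/199 = -1200 - 100/199 = -238900/199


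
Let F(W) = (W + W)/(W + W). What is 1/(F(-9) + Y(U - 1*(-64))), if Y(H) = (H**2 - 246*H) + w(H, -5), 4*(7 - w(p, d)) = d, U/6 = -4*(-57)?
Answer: 4/6793445 ≈ 5.8880e-7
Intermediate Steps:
U = 1368 (U = 6*(-4*(-57)) = 6*228 = 1368)
w(p, d) = 7 - d/4
F(W) = 1 (F(W) = (2*W)/((2*W)) = (2*W)*(1/(2*W)) = 1)
Y(H) = 33/4 + H**2 - 246*H (Y(H) = (H**2 - 246*H) + (7 - 1/4*(-5)) = (H**2 - 246*H) + (7 + 5/4) = (H**2 - 246*H) + 33/4 = 33/4 + H**2 - 246*H)
1/(F(-9) + Y(U - 1*(-64))) = 1/(1 + (33/4 + (1368 - 1*(-64))**2 - 246*(1368 - 1*(-64)))) = 1/(1 + (33/4 + (1368 + 64)**2 - 246*(1368 + 64))) = 1/(1 + (33/4 + 1432**2 - 246*1432)) = 1/(1 + (33/4 + 2050624 - 352272)) = 1/(1 + 6793441/4) = 1/(6793445/4) = 4/6793445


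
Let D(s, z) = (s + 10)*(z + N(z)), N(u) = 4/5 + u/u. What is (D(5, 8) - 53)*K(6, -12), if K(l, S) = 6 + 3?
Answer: 846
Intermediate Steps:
N(u) = 9/5 (N(u) = 4*(1/5) + 1 = 4/5 + 1 = 9/5)
K(l, S) = 9
D(s, z) = (10 + s)*(9/5 + z) (D(s, z) = (s + 10)*(z + 9/5) = (10 + s)*(9/5 + z))
(D(5, 8) - 53)*K(6, -12) = ((18 + 10*8 + (9/5)*5 + 5*8) - 53)*9 = ((18 + 80 + 9 + 40) - 53)*9 = (147 - 53)*9 = 94*9 = 846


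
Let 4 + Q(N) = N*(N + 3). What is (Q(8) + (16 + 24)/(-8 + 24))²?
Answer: 29929/4 ≈ 7482.3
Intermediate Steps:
Q(N) = -4 + N*(3 + N) (Q(N) = -4 + N*(N + 3) = -4 + N*(3 + N))
(Q(8) + (16 + 24)/(-8 + 24))² = ((-4 + 8² + 3*8) + (16 + 24)/(-8 + 24))² = ((-4 + 64 + 24) + 40/16)² = (84 + 40*(1/16))² = (84 + 5/2)² = (173/2)² = 29929/4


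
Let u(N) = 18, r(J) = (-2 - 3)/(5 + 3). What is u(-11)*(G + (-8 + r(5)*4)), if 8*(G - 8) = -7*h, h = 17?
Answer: -1251/4 ≈ -312.75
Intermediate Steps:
r(J) = -5/8
G = -55/8 (G = 8 + (-7*17)/8 = 8 + (1/8)*(-119) = 8 - 119/8 = -55/8 ≈ -6.8750)
u(-11)*(G + (-8 + r(5)*4)) = 18*(-55/8 + (-8 - 5/8*4)) = 18*(-55/8 + (-8 - 5/2)) = 18*(-55/8 - 21/2) = 18*(-139/8) = -1251/4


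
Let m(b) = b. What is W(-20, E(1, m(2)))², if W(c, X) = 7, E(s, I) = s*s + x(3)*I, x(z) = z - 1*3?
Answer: 49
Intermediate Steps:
x(z) = -3 + z (x(z) = z - 3 = -3 + z)
E(s, I) = s² (E(s, I) = s*s + (-3 + 3)*I = s² + 0*I = s² + 0 = s²)
W(-20, E(1, m(2)))² = 7² = 49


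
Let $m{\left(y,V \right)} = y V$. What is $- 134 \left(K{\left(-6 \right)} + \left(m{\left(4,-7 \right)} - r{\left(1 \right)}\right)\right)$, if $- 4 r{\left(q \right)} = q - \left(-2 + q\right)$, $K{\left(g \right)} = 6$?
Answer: $2881$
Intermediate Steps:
$r{\left(q \right)} = - \frac{1}{2}$ ($r{\left(q \right)} = - \frac{q - \left(-2 + q\right)}{4} = \left(- \frac{1}{4}\right) 2 = - \frac{1}{2}$)
$m{\left(y,V \right)} = V y$
$- 134 \left(K{\left(-6 \right)} + \left(m{\left(4,-7 \right)} - r{\left(1 \right)}\right)\right) = - 134 \left(6 - \frac{55}{2}\right) = \left(-134\right) \left(- \frac{43}{2}\right) = 2881$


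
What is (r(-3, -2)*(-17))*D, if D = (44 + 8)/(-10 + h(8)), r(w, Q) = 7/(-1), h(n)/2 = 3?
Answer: -1547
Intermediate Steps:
h(n) = 6 (h(n) = 2*3 = 6)
r(w, Q) = -7 (r(w, Q) = 7*(-1) = -7)
D = -13 (D = (44 + 8)/(-10 + 6) = 52/(-4) = 52*(-¼) = -13)
(r(-3, -2)*(-17))*D = -7*(-17)*(-13) = 119*(-13) = -1547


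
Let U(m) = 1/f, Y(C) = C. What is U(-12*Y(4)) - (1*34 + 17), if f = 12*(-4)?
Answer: -2449/48 ≈ -51.021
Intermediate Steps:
f = -48
U(m) = -1/48 (U(m) = 1/(-48) = -1/48)
U(-12*Y(4)) - (1*34 + 17) = -1/48 - (1*34 + 17) = -1/48 - (34 + 17) = -1/48 - 1*51 = -1/48 - 51 = -2449/48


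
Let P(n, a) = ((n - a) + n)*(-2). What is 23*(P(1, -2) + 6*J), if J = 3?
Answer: 230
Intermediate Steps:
P(n, a) = -4*n + 2*a (P(n, a) = (-a + 2*n)*(-2) = -4*n + 2*a)
23*(P(1, -2) + 6*J) = 23*((-4*1 + 2*(-2)) + 6*3) = 23*((-4 - 4) + 18) = 23*(-8 + 18) = 23*10 = 230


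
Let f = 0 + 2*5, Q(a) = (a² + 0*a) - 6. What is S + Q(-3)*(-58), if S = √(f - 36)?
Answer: -174 + I*√26 ≈ -174.0 + 5.099*I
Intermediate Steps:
Q(a) = -6 + a² (Q(a) = (a² + 0) - 6 = a² - 6 = -6 + a²)
f = 10 (f = 0 + 10 = 10)
S = I*√26 (S = √(10 - 36) = √(-26) = I*√26 ≈ 5.099*I)
S + Q(-3)*(-58) = I*√26 + (-6 + (-3)²)*(-58) = I*√26 + (-6 + 9)*(-58) = I*√26 + 3*(-58) = I*√26 - 174 = -174 + I*√26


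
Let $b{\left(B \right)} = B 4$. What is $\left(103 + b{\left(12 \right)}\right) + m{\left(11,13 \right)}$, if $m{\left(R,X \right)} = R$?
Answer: $162$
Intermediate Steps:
$b{\left(B \right)} = 4 B$
$\left(103 + b{\left(12 \right)}\right) + m{\left(11,13 \right)} = \left(103 + 4 \cdot 12\right) + 11 = \left(103 + 48\right) + 11 = 151 + 11 = 162$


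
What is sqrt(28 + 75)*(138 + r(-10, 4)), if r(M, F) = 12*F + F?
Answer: 190*sqrt(103) ≈ 1928.3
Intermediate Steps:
r(M, F) = 13*F
sqrt(28 + 75)*(138 + r(-10, 4)) = sqrt(28 + 75)*(138 + 13*4) = sqrt(103)*(138 + 52) = sqrt(103)*190 = 190*sqrt(103)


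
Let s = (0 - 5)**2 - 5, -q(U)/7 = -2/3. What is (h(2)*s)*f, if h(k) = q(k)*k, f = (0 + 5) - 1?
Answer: 2240/3 ≈ 746.67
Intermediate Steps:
q(U) = 14/3 (q(U) = -(-14)/3 = -7*(-2/3) = 14/3)
f = 4 (f = 5 - 1 = 4)
s = 20 (s = (-5)**2 - 5 = 25 - 5 = 20)
h(k) = 14*k/3
(h(2)*s)*f = (((14/3)*2)*20)*4 = ((28/3)*20)*4 = (560/3)*4 = 2240/3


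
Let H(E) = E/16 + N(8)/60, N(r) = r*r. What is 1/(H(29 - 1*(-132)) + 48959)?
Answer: 240/11752831 ≈ 2.0421e-5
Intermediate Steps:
N(r) = r²
H(E) = 16/15 + E/16 (H(E) = E/16 + 8²/60 = E*(1/16) + 64*(1/60) = E/16 + 16/15 = 16/15 + E/16)
1/(H(29 - 1*(-132)) + 48959) = 1/((16/15 + (29 - 1*(-132))/16) + 48959) = 1/((16/15 + (29 + 132)/16) + 48959) = 1/((16/15 + (1/16)*161) + 48959) = 1/((16/15 + 161/16) + 48959) = 1/(2671/240 + 48959) = 1/(11752831/240) = 240/11752831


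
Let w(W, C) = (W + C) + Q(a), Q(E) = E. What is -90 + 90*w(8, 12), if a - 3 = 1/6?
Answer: 1995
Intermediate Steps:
a = 19/6 (a = 3 + 1/6 = 3 + ⅙ = 19/6 ≈ 3.1667)
w(W, C) = 19/6 + C + W (w(W, C) = (W + C) + 19/6 = (C + W) + 19/6 = 19/6 + C + W)
-90 + 90*w(8, 12) = -90 + 90*(19/6 + 12 + 8) = -90 + 90*(139/6) = -90 + 2085 = 1995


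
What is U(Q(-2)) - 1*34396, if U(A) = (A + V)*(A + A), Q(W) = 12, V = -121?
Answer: -37012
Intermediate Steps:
U(A) = 2*A*(-121 + A) (U(A) = (A - 121)*(A + A) = (-121 + A)*(2*A) = 2*A*(-121 + A))
U(Q(-2)) - 1*34396 = 2*12*(-121 + 12) - 1*34396 = 2*12*(-109) - 34396 = -2616 - 34396 = -37012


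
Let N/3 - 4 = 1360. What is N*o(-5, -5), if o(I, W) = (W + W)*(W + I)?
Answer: 409200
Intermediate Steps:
o(I, W) = 2*W*(I + W) (o(I, W) = (2*W)*(I + W) = 2*W*(I + W))
N = 4092 (N = 12 + 3*1360 = 12 + 4080 = 4092)
N*o(-5, -5) = 4092*(2*(-5)*(-5 - 5)) = 4092*(2*(-5)*(-10)) = 4092*100 = 409200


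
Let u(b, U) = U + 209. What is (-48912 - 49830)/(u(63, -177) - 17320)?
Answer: 49371/8644 ≈ 5.7116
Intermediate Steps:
u(b, U) = 209 + U
(-48912 - 49830)/(u(63, -177) - 17320) = (-48912 - 49830)/((209 - 177) - 17320) = -98742/(32 - 17320) = -98742/(-17288) = -98742*(-1/17288) = 49371/8644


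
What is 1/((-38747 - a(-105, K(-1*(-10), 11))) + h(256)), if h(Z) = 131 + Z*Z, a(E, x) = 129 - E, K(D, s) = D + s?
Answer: 1/26686 ≈ 3.7473e-5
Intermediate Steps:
h(Z) = 131 + Z²
1/((-38747 - a(-105, K(-1*(-10), 11))) + h(256)) = 1/((-38747 - (129 - 1*(-105))) + (131 + 256²)) = 1/((-38747 - (129 + 105)) + (131 + 65536)) = 1/((-38747 - 1*234) + 65667) = 1/((-38747 - 234) + 65667) = 1/(-38981 + 65667) = 1/26686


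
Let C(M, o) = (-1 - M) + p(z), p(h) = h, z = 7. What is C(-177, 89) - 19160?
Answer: -18977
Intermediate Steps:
C(M, o) = 6 - M (C(M, o) = (-1 - M) + 7 = 6 - M)
C(-177, 89) - 19160 = (6 - 1*(-177)) - 19160 = (6 + 177) - 19160 = 183 - 19160 = -18977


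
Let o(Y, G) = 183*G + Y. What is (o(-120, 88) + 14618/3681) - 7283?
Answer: 32042999/3681 ≈ 8705.0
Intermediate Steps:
o(Y, G) = Y + 183*G
(o(-120, 88) + 14618/3681) - 7283 = ((-120 + 183*88) + 14618/3681) - 7283 = ((-120 + 16104) + 14618*(1/3681)) - 7283 = (15984 + 14618/3681) - 7283 = 58851722/3681 - 7283 = 32042999/3681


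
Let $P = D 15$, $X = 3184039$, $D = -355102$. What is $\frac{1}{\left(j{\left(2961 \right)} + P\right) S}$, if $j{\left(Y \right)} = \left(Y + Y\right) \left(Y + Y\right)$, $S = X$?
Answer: $\frac{1}{94704635934606} \approx 1.0559 \cdot 10^{-14}$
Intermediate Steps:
$S = 3184039$
$j{\left(Y \right)} = 4 Y^{2}$ ($j{\left(Y \right)} = 2 Y 2 Y = 4 Y^{2}$)
$P = -5326530$ ($P = \left(-355102\right) 15 = -5326530$)
$\frac{1}{\left(j{\left(2961 \right)} + P\right) S} = \frac{1}{\left(4 \cdot 2961^{2} - 5326530\right) 3184039} = \frac{1}{4 \cdot 8767521 - 5326530} \cdot \frac{1}{3184039} = \frac{1}{35070084 - 5326530} \cdot \frac{1}{3184039} = \frac{1}{29743554} \cdot \frac{1}{3184039} = \frac{1}{94704635934606}$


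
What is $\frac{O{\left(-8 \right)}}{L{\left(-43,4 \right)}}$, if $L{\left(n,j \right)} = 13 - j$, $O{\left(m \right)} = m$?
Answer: $- \frac{8}{9} \approx -0.88889$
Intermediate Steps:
$\frac{O{\left(-8 \right)}}{L{\left(-43,4 \right)}} = - \frac{8}{13 - 4} = - \frac{8}{9}$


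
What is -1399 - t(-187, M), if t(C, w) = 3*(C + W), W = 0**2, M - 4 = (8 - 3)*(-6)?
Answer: -838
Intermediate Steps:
M = -26 (M = 4 + (8 - 3)*(-6) = 4 + 5*(-6) = 4 - 30 = -26)
W = 0
t(C, w) = 3*C (t(C, w) = 3*(C + 0) = 3*C)
-1399 - t(-187, M) = -1399 - 3*(-187) = -1399 - 1*(-561) = -1399 + 561 = -838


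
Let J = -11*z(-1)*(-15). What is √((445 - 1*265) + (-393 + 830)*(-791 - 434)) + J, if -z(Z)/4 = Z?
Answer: 660 + I*√535145 ≈ 660.0 + 731.54*I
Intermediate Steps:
z(Z) = -4*Z
J = 660 (J = -(-44)*(-1)*(-15) = -11*4*(-15) = -44*(-15) = 660)
√((445 - 1*265) + (-393 + 830)*(-791 - 434)) + J = √((445 - 1*265) + (-393 + 830)*(-791 - 434)) + 660 = √((445 - 265) + 437*(-1225)) + 660 = √(180 - 535325) + 660 = √(-535145) + 660 = I*√535145 + 660 = 660 + I*√535145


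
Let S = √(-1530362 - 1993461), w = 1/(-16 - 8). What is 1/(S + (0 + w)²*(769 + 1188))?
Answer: 1127232/1169123729497 - 331776*I*√3523823/1169123729497 ≈ 9.6417e-7 - 0.00053271*I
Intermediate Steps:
w = -1/24 (w = 1/(-24) = -1/24 ≈ -0.041667)
S = I*√3523823 (S = √(-3523823) = I*√3523823 ≈ 1877.2*I)
1/(S + (0 + w)²*(769 + 1188)) = 1/(I*√3523823 + (0 - 1/24)²*(769 + 1188)) = 1/(I*√3523823 + (-1/24)²*1957) = 1/(I*√3523823 + (1/576)*1957) = 1/(I*√3523823 + 1957/576) = 1/(1957/576 + I*√3523823)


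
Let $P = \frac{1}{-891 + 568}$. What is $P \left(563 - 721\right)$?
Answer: $\frac{158}{323} \approx 0.48916$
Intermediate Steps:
$P = - \frac{1}{323}$ ($P = \frac{1}{-323} = - \frac{1}{323} \approx -0.003096$)
$P \left(563 - 721\right) = - \frac{563 - 721}{323} = \left(- \frac{1}{323}\right) \left(-158\right) = \frac{158}{323}$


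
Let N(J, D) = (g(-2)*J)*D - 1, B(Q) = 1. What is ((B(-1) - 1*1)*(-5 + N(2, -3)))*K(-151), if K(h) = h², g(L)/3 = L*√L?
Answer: 0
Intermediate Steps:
g(L) = 3*L^(3/2) (g(L) = 3*(L*√L) = 3*L^(3/2))
N(J, D) = -1 - 6*I*D*J*√2 (N(J, D) = ((3*(-2)^(3/2))*J)*D - 1 = ((3*(-2*I*√2))*J)*D - 1 = ((-6*I*√2)*J)*D - 1 = (-6*I*J*√2)*D - 1 = -6*I*D*J*√2 - 1 = -1 - 6*I*D*J*√2)
((B(-1) - 1*1)*(-5 + N(2, -3)))*K(-151) = ((1 - 1*1)*(-5 + (-1 - 6*I*(-3)*2*√2)))*(-151)² = ((1 - 1)*(-5 + (-1 + 36*I*√2)))*22801 = (0*(-6 + 36*I*√2))*22801 = 0*22801 = 0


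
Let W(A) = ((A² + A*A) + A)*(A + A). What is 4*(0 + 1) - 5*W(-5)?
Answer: 2254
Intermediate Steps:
W(A) = 2*A*(A + 2*A²) (W(A) = ((A² + A²) + A)*(2*A) = (2*A² + A)*(2*A) = (A + 2*A²)*(2*A) = 2*A*(A + 2*A²))
4*(0 + 1) - 5*W(-5) = 4*(0 + 1) - 5*(-5)²*(2 + 4*(-5)) = 4*1 - 125*(2 - 20) = 4 - 125*(-18) = 4 - 5*(-450) = 4 + 2250 = 2254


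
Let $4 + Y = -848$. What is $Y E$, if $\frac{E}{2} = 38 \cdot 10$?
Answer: $-647520$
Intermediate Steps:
$Y = -852$ ($Y = -4 - 848 = -852$)
$E = 760$ ($E = 2 \cdot 38 \cdot 10 = 2 \cdot 380 = 760$)
$Y E = \left(-852\right) 760 = -647520$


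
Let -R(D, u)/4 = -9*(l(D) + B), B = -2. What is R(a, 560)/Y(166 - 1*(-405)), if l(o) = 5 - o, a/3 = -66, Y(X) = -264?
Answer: -603/22 ≈ -27.409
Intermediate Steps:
a = -198 (a = 3*(-66) = -198)
R(D, u) = 108 - 36*D (R(D, u) = -(-36)*((5 - D) - 2) = -(-36)*(3 - D) = -4*(-27 + 9*D) = 108 - 36*D)
R(a, 560)/Y(166 - 1*(-405)) = (108 - 36*(-198))/(-264) = (108 + 7128)*(-1/264) = 7236*(-1/264) = -603/22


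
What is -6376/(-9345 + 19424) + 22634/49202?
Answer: -42791933/247953479 ≈ -0.17258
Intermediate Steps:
-6376/(-9345 + 19424) + 22634/49202 = -6376/10079 + 22634*(1/49202) = -6376*1/10079 + 11317/24601 = -6376/10079 + 11317/24601 = -42791933/247953479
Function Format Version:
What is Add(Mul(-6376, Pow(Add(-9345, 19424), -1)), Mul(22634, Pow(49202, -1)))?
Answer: Rational(-42791933, 247953479) ≈ -0.17258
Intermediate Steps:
Add(Mul(-6376, Pow(Add(-9345, 19424), -1)), Mul(22634, Pow(49202, -1))) = Add(Mul(-6376, Pow(10079, -1)), Mul(22634, Rational(1, 49202))) = Add(Mul(-6376, Rational(1, 10079)), Rational(11317, 24601)) = Add(Rational(-6376, 10079), Rational(11317, 24601)) = Rational(-42791933, 247953479)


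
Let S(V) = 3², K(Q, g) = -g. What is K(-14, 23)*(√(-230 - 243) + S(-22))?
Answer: -207 - 23*I*√473 ≈ -207.0 - 500.22*I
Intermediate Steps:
S(V) = 9
K(-14, 23)*(√(-230 - 243) + S(-22)) = (-1*23)*(√(-230 - 243) + 9) = -23*(√(-473) + 9) = -23*(I*√473 + 9) = -23*(9 + I*√473) = -207 - 23*I*√473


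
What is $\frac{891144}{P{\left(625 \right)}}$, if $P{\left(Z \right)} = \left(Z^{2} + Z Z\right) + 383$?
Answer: $\frac{891144}{781633} \approx 1.1401$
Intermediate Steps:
$P{\left(Z \right)} = 383 + 2 Z^{2}$ ($P{\left(Z \right)} = \left(Z^{2} + Z^{2}\right) + 383 = 2 Z^{2} + 383 = 383 + 2 Z^{2}$)
$\frac{891144}{P{\left(625 \right)}} = \frac{891144}{383 + 2 \cdot 625^{2}} = \frac{891144}{383 + 2 \cdot 390625} = \frac{891144}{383 + 781250} = \frac{891144}{781633}$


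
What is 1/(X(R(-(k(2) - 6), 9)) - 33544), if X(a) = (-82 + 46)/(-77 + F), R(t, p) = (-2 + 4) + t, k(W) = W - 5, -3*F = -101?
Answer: -65/2180306 ≈ -2.9812e-5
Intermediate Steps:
F = 101/3 (F = -1/3*(-101) = 101/3 ≈ 33.667)
k(W) = -5 + W
R(t, p) = 2 + t
X(a) = 54/65 (X(a) = (-82 + 46)/(-77 + 101/3) = -36/(-130/3) = -36*(-3/130) = 54/65)
1/(X(R(-(k(2) - 6), 9)) - 33544) = 1/(54/65 - 33544) = 1/(-2180306/65) = -65/2180306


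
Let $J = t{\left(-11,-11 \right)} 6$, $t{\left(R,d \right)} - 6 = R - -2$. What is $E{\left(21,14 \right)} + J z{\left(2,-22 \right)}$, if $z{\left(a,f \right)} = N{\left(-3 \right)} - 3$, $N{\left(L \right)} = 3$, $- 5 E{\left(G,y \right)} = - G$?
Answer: $\frac{21}{5} \approx 4.2$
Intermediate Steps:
$t{\left(R,d \right)} = 8 + R$ ($t{\left(R,d \right)} = 6 + \left(R - -2\right) = 6 + \left(R + 2\right) = 6 + \left(2 + R\right) = 8 + R$)
$E{\left(G,y \right)} = \frac{G}{5}$ ($E{\left(G,y \right)} = - \frac{\left(-1\right) G}{5} = \frac{G}{5}$)
$J = -18$ ($J = \left(8 - 11\right) 6 = \left(-3\right) 6 = -18$)
$z{\left(a,f \right)} = 0$ ($z{\left(a,f \right)} = 3 - 3 = 0$)
$E{\left(21,14 \right)} + J z{\left(2,-22 \right)} = \frac{1}{5} \cdot 21 - 0 = \frac{21}{5} + 0 = \frac{21}{5}$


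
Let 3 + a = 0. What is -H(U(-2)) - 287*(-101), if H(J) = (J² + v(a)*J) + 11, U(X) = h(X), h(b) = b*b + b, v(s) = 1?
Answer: 28970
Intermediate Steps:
a = -3 (a = -3 + 0 = -3)
h(b) = b + b² (h(b) = b² + b = b + b²)
U(X) = X*(1 + X)
H(J) = 11 + J + J² (H(J) = (J² + 1*J) + 11 = (J² + J) + 11 = (J + J²) + 11 = 11 + J + J²)
-H(U(-2)) - 287*(-101) = -(11 - 2*(1 - 2) + (-2*(1 - 2))²) - 287*(-101) = -(11 - 2*(-1) + (-2*(-1))²) + 28987 = -(11 + 2 + 2²) + 28987 = -(11 + 2 + 4) + 28987 = -1*17 + 28987 = -17 + 28987 = 28970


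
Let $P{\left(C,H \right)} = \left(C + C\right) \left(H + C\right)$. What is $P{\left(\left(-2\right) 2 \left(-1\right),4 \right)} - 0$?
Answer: $64$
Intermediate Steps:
$P{\left(C,H \right)} = 2 C \left(C + H\right)$
$P{\left(\left(-2\right) 2 \left(-1\right),4 \right)} - 0 = 2 \left(-2\right) 2 \left(-1\right) \left(\left(-2\right) 2 \left(-1\right) + 4\right) - 0 = 2 \left(\left(-4\right) \left(-1\right)\right) \left(\left(-4\right) \left(-1\right) + 4\right) + 0 = 2 \cdot 4 \left(4 + 4\right) + 0 = 2 \cdot 4 \cdot 8 + 0 = 64 + 0 = 64$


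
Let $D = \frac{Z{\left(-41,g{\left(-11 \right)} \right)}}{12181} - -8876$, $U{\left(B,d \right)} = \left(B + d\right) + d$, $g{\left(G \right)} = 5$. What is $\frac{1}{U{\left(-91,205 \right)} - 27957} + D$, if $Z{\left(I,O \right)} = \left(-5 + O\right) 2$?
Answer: $\frac{245314887}{27638} \approx 8876.0$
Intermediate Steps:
$Z{\left(I,O \right)} = -10 + 2 O$
$U{\left(B,d \right)} = B + 2 d$
$D = 8876$ ($D = \frac{-10 + 2 \cdot 5}{12181} - -8876 = \left(-10 + 10\right) \frac{1}{12181} + 8876 = 0 \cdot \frac{1}{12181} + 8876 = 0 + 8876 = 8876$)
$\frac{1}{U{\left(-91,205 \right)} - 27957} + D = \frac{1}{\left(-91 + 2 \cdot 205\right) - 27957} + 8876 = \frac{1}{\left(-91 + 410\right) - 27957} + 8876 = \frac{1}{319 - 27957} + 8876 = \frac{1}{-27638} + 8876 = - \frac{1}{27638} + 8876 = \frac{245314887}{27638}$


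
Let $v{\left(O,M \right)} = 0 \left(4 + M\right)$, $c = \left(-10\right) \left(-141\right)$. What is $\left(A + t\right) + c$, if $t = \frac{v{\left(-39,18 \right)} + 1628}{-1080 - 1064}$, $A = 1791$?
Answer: $\frac{1715329}{536} \approx 3200.2$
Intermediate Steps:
$c = 1410$
$v{\left(O,M \right)} = 0$
$t = - \frac{407}{536}$ ($t = \frac{0 + 1628}{-1080 - 1064} = \frac{1628}{-2144} = 1628 \left(- \frac{1}{2144}\right) = - \frac{407}{536} \approx -0.75933$)
$\left(A + t\right) + c = \left(1791 - \frac{407}{536}\right) + 1410 = \frac{959569}{536} + 1410 = \frac{1715329}{536}$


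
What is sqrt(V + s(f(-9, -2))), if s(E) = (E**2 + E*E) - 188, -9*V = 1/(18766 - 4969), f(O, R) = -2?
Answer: I*sqrt(34264299153)/13797 ≈ 13.416*I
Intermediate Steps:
V = -1/124173 (V = -1/(9*(18766 - 4969)) = -1/9/13797 = -1/9*1/13797 = -1/124173 ≈ -8.0533e-6)
s(E) = -188 + 2*E**2 (s(E) = (E**2 + E**2) - 188 = 2*E**2 - 188 = -188 + 2*E**2)
sqrt(V + s(f(-9, -2))) = sqrt(-1/124173 + (-188 + 2*(-2)**2)) = sqrt(-1/124173 + (-188 + 2*4)) = sqrt(-1/124173 + (-188 + 8)) = sqrt(-1/124173 - 180) = sqrt(-22351141/124173) = I*sqrt(34264299153)/13797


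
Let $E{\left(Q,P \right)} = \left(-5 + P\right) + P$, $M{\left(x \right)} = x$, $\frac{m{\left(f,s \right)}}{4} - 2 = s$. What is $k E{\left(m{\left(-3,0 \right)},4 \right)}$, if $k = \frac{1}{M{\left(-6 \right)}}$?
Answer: $- \frac{1}{2} \approx -0.5$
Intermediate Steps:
$m{\left(f,s \right)} = 8 + 4 s$
$E{\left(Q,P \right)} = -5 + 2 P$
$k = - \frac{1}{6}$ ($k = \frac{1}{-6} = - \frac{1}{6} \approx -0.16667$)
$k E{\left(m{\left(-3,0 \right)},4 \right)} = - \frac{-5 + 2 \cdot 4}{6} = - \frac{-5 + 8}{6} = \left(- \frac{1}{6}\right) 3 = - \frac{1}{2}$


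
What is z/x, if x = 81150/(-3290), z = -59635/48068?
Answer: 3923983/78014364 ≈ 0.050298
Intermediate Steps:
z = -59635/48068 (z = -59635*1/48068 = -59635/48068 ≈ -1.2406)
x = -8115/329 (x = 81150*(-1/3290) = -8115/329 ≈ -24.666)
z/x = -59635/(48068*(-8115/329)) = -59635/48068*(-329/8115) = 3923983/78014364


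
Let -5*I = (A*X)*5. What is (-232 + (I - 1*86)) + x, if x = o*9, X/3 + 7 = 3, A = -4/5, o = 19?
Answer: -783/5 ≈ -156.60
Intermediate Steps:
A = -⅘ (A = -4*⅕ = -⅘ ≈ -0.80000)
X = -12 (X = -21 + 3*3 = -21 + 9 = -12)
x = 171 (x = 19*9 = 171)
I = -48/5 (I = -(-⅘*(-12))*5/5 = -48*5/25 = -⅕*48 = -48/5 ≈ -9.6000)
(-232 + (I - 1*86)) + x = (-232 + (-48/5 - 1*86)) + 171 = (-232 + (-48/5 - 86)) + 171 = (-232 - 478/5) + 171 = -1638/5 + 171 = -783/5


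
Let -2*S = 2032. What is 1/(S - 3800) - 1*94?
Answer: -452705/4816 ≈ -94.000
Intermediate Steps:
S = -1016 (S = -½*2032 = -1016)
1/(S - 3800) - 1*94 = 1/(-1016 - 3800) - 1*94 = 1/(-4816) - 94 = -1/4816 - 94 = -452705/4816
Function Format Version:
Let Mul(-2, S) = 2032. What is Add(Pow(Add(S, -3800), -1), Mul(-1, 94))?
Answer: Rational(-452705, 4816) ≈ -94.000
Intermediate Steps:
S = -1016 (S = Mul(Rational(-1, 2), 2032) = -1016)
Add(Pow(Add(S, -3800), -1), Mul(-1, 94)) = Add(Pow(Add(-1016, -3800), -1), Mul(-1, 94)) = Add(Pow(-4816, -1), -94) = Add(Rational(-1, 4816), -94) = Rational(-452705, 4816)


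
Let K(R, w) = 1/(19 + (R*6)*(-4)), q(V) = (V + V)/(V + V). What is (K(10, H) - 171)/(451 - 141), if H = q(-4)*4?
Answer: -18896/34255 ≈ -0.55163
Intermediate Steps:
q(V) = 1 (q(V) = (2*V)/((2*V)) = (2*V)*(1/(2*V)) = 1)
H = 4 (H = 1*4 = 4)
K(R, w) = 1/(19 - 24*R) (K(R, w) = 1/(19 + (6*R)*(-4)) = 1/(19 - 24*R))
(K(10, H) - 171)/(451 - 141) = (-1/(-19 + 24*10) - 171)/(451 - 141) = (-1/(-19 + 240) - 171)/310 = (-1/221 - 171)*(1/310) = -37792/221*1/310 = -18896/34255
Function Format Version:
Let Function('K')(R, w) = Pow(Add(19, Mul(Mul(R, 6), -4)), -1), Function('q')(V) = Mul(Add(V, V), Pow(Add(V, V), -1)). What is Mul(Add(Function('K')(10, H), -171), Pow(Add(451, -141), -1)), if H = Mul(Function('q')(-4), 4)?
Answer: Rational(-18896, 34255) ≈ -0.55163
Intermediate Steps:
Function('q')(V) = 1 (Function('q')(V) = Mul(Mul(2, V), Pow(Mul(2, V), -1)) = Mul(Mul(2, V), Mul(Rational(1, 2), Pow(V, -1))) = 1)
H = 4 (H = Mul(1, 4) = 4)
Function('K')(R, w) = Pow(Add(19, Mul(-24, R)), -1) (Function('K')(R, w) = Pow(Add(19, Mul(Mul(6, R), -4)), -1) = Pow(Add(19, Mul(-24, R)), -1))
Mul(Add(Function('K')(10, H), -171), Pow(Add(451, -141), -1)) = Mul(Add(Mul(-1, Pow(Add(-19, Mul(24, 10)), -1)), -171), Pow(Add(451, -141), -1)) = Mul(Add(Mul(-1, Pow(Add(-19, 240), -1)), -171), Pow(310, -1)) = Mul(Add(Mul(-1, Pow(221, -1)), -171), Rational(1, 310)) = Mul(Add(Mul(-1, Rational(1, 221)), -171), Rational(1, 310)) = Mul(Add(Rational(-1, 221), -171), Rational(1, 310)) = Mul(Rational(-37792, 221), Rational(1, 310)) = Rational(-18896, 34255)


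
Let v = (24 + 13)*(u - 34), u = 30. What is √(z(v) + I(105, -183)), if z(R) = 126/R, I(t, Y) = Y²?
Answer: 3*√20375678/74 ≈ 183.00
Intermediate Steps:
v = -148 (v = (24 + 13)*(30 - 34) = 37*(-4) = -148)
√(z(v) + I(105, -183)) = √(126/(-148) + (-183)²) = √(126*(-1/148) + 33489) = √(-63/74 + 33489) = √(2478123/74) = 3*√20375678/74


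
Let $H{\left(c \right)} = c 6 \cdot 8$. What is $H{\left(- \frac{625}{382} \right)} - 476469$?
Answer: $- \frac{91020579}{191} \approx -4.7655 \cdot 10^{5}$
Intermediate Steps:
$H{\left(c \right)} = 48 c$ ($H{\left(c \right)} = 6 c 8 = 48 c$)
$H{\left(- \frac{625}{382} \right)} - 476469 = 48 \left(- \frac{625}{382}\right) - 476469 = - \frac{15000}{191} - 476469 = - \frac{91020579}{191}$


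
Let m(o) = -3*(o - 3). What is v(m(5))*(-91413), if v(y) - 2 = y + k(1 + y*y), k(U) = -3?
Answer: 639891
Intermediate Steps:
m(o) = 9 - 3*o (m(o) = -3*(-3 + o) = 9 - 3*o)
v(y) = -1 + y (v(y) = 2 + (y - 3) = 2 + (-3 + y) = -1 + y)
v(m(5))*(-91413) = (-1 + (9 - 3*5))*(-91413) = (-1 + (9 - 15))*(-91413) = (-1 - 6)*(-91413) = -7*(-91413) = 639891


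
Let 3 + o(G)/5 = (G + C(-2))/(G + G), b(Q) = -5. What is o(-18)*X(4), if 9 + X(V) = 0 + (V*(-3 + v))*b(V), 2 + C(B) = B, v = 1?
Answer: -6665/18 ≈ -370.28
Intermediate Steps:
C(B) = -2 + B
o(G) = -15 + 5*(-4 + G)/(2*G) (o(G) = -15 + 5*((G + (-2 - 2))/(G + G)) = -15 + 5*((G - 4)/((2*G))) = -15 + 5*((-4 + G)*(1/(2*G))) = -15 + 5*((-4 + G)/(2*G)) = -15 + 5*(-4 + G)/(2*G))
X(V) = -9 + 10*V (X(V) = -9 + (0 + (V*(-3 + 1))*(-5)) = -9 + (0 + (V*(-2))*(-5)) = -9 + (0 - 2*V*(-5)) = -9 + (0 + 10*V) = -9 + 10*V)
o(-18)*X(4) = (-25/2 - 10/(-18))*(-9 + 10*4) = (-25/2 - 10*(-1/18))*(-9 + 40) = (-25/2 + 5/9)*31 = -215/18*31 = -6665/18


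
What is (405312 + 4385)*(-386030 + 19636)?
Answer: -150110522618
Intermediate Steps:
(405312 + 4385)*(-386030 + 19636) = 409697*(-366394) = -150110522618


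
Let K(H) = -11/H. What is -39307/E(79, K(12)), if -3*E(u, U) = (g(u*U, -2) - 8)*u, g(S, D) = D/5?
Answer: -196535/1106 ≈ -177.70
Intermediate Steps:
g(S, D) = D/5 (g(S, D) = D*(⅕) = D/5)
E(u, U) = 14*u/5 (E(u, U) = -((⅕)*(-2) - 8)*u/3 = -(-⅖ - 8)*u/3 = -(-14)*u/5 = 14*u/5)
-39307/E(79, K(12)) = -39307/((14/5)*79) = -39307/1106/5 = -39307*5/1106 = -196535/1106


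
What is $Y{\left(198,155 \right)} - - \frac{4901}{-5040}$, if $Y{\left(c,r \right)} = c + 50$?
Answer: $\frac{1245019}{5040} \approx 247.03$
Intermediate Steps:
$Y{\left(c,r \right)} = 50 + c$
$Y{\left(198,155 \right)} - - \frac{4901}{-5040} = \left(50 + 198\right) - - \frac{4901}{-5040} = 248 - \left(-4901\right) \left(- \frac{1}{5040}\right) = 248 - \frac{4901}{5040} = \frac{1245019}{5040}$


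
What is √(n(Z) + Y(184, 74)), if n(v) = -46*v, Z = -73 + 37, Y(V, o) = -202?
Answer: √1454 ≈ 38.131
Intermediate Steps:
Z = -36
√(n(Z) + Y(184, 74)) = √(-46*(-36) - 202) = √(1656 - 202) = √1454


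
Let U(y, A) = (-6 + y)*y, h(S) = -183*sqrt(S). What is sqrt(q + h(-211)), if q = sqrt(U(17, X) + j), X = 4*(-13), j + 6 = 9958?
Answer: sqrt(sqrt(10139) - 183*I*sqrt(211)) ≈ 37.154 - 35.773*I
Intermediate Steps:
j = 9952 (j = -6 + 9958 = 9952)
X = -52
U(y, A) = y*(-6 + y)
q = sqrt(10139) (q = sqrt(17*(-6 + 17) + 9952) = sqrt(17*11 + 9952) = sqrt(187 + 9952) = sqrt(10139) ≈ 100.69)
sqrt(q + h(-211)) = sqrt(sqrt(10139) - 183*I*sqrt(211))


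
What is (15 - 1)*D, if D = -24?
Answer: -336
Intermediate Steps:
(15 - 1)*D = (15 - 1)*(-24) = 14*(-24) = -336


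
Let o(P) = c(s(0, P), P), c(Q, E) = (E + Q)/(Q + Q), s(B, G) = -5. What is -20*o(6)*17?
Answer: 34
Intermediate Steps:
c(Q, E) = (E + Q)/(2*Q) (c(Q, E) = (E + Q)/((2*Q)) = (E + Q)*(1/(2*Q)) = (E + Q)/(2*Q))
o(P) = 1/2 - P/10 (o(P) = (1/2)*(P - 5)/(-5) = (1/2)*(-1/5)*(-5 + P) = 1/2 - P/10)
-20*o(6)*17 = -20*(1/2 - 1/10*6)*17 = -20*(1/2 - 3/5)*17 = -20*(-1/10)*17 = 2*17 = 34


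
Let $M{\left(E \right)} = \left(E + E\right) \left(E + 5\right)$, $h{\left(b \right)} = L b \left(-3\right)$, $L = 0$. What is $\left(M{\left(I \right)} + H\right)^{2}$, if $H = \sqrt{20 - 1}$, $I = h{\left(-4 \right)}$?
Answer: $19$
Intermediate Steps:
$h{\left(b \right)} = 0$ ($h{\left(b \right)} = 0 b \left(-3\right) = 0 \left(-3\right) = 0$)
$I = 0$
$H = \sqrt{19} \approx 4.3589$
$M{\left(E \right)} = 2 E \left(5 + E\right)$
$\left(M{\left(I \right)} + H\right)^{2} = \left(2 \cdot 0 \left(5 + 0\right) + \sqrt{19}\right)^{2} = \left(2 \cdot 0 \cdot 5 + \sqrt{19}\right)^{2} = \left(0 + \sqrt{19}\right)^{2} = \left(\sqrt{19}\right)^{2} = 19$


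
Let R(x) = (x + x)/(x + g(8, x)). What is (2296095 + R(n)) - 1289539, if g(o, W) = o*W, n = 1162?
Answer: 9059006/9 ≈ 1.0066e+6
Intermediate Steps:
g(o, W) = W*o
R(x) = 2/9 (R(x) = (x + x)/(x + x*8) = (2*x)/(x + 8*x) = (2*x)/((9*x)) = (2*x)*(1/(9*x)) = 2/9)
(2296095 + R(n)) - 1289539 = (2296095 + 2/9) - 1289539 = 20664857/9 - 1289539 = 9059006/9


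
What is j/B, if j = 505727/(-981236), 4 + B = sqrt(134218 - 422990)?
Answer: 505727/70842295492 + 505727*I*sqrt(72193)/141684590984 ≈ 7.1388e-6 + 0.00095905*I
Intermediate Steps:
B = -4 + 2*I*sqrt(72193) (B = -4 + sqrt(134218 - 422990) = -4 + sqrt(-288772) = -4 + 2*I*sqrt(72193) ≈ -4.0 + 537.38*I)
j = -505727/981236 (j = 505727*(-1/981236) = -505727/981236 ≈ -0.51540)
j/B = -505727/(981236*(-4 + 2*I*sqrt(72193)))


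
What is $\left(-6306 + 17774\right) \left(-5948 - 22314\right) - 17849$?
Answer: $-324126465$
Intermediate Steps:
$\left(-6306 + 17774\right) \left(-5948 - 22314\right) - 17849 = 11468 \left(-28262\right) - 17849 = -324108616 - 17849 = -324126465$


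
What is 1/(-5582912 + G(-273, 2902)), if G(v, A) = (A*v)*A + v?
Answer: -1/2304681077 ≈ -4.3390e-10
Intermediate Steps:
G(v, A) = v + v*A² (G(v, A) = v*A² + v = v + v*A²)
1/(-5582912 + G(-273, 2902)) = 1/(-5582912 - 273*(1 + 2902²)) = 1/(-5582912 - 273*(1 + 8421604)) = 1/(-5582912 - 273*8421605) = 1/(-5582912 - 2299098165) = 1/(-2304681077) = -1/2304681077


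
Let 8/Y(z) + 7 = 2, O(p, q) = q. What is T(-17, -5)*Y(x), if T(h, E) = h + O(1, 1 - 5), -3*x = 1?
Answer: 168/5 ≈ 33.600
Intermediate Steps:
x = -⅓ (x = -⅓*1 = -⅓ ≈ -0.33333)
Y(z) = -8/5 (Y(z) = 8/(-7 + 2) = 8/(-5) = 8*(-⅕) = -8/5)
T(h, E) = -4 + h (T(h, E) = h + (1 - 5) = h - 4 = -4 + h)
T(-17, -5)*Y(x) = (-4 - 17)*(-8/5) = -21*(-8/5) = 168/5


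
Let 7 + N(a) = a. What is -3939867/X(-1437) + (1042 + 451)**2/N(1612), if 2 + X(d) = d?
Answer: 9531088046/2309595 ≈ 4126.7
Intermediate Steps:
X(d) = -2 + d
N(a) = -7 + a
-3939867/X(-1437) + (1042 + 451)**2/N(1612) = -3939867/(-2 - 1437) + (1042 + 451)**2/(-7 + 1612) = -3939867/(-1439) + 1493**2/1605 = -3939867*(-1/1439) + 2229049*(1/1605) = 3939867/1439 + 2229049/1605 = 9531088046/2309595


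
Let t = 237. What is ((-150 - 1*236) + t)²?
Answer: 22201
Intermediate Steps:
((-150 - 1*236) + t)² = ((-150 - 1*236) + 237)² = ((-150 - 236) + 237)² = (-386 + 237)² = (-149)² = 22201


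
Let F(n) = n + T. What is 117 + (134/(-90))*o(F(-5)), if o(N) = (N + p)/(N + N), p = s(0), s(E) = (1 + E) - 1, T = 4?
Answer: 10463/90 ≈ 116.26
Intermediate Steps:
s(E) = E
p = 0
F(n) = 4 + n (F(n) = n + 4 = 4 + n)
o(N) = 1/2 (o(N) = (N + 0)/(N + N) = N/((2*N)) = N*(1/(2*N)) = 1/2)
117 + (134/(-90))*o(F(-5)) = 117 + (134/(-90))*(1/2) = 117 + (134*(-1/90))*(1/2) = 117 - 67/45*1/2 = 117 - 67/90 = 10463/90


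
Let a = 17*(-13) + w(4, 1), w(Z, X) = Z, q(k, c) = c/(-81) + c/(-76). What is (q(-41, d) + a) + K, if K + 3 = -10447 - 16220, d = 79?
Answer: -165528775/6156 ≈ -26889.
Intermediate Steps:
q(k, c) = -157*c/6156 (q(k, c) = c*(-1/81) + c*(-1/76) = -c/81 - c/76 = -157*c/6156)
K = -26670 (K = -3 + (-10447 - 16220) = -3 - 26667 = -26670)
a = -217 (a = 17*(-13) + 4 = -221 + 4 = -217)
(q(-41, d) + a) + K = (-157/6156*79 - 217) - 26670 = (-12403/6156 - 217) - 26670 = -1348255/6156 - 26670 = -165528775/6156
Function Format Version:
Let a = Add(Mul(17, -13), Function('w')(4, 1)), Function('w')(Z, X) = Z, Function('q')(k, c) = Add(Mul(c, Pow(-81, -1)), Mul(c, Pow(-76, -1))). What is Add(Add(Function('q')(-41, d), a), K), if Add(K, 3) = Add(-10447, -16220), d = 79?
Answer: Rational(-165528775, 6156) ≈ -26889.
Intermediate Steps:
Function('q')(k, c) = Mul(Rational(-157, 6156), c) (Function('q')(k, c) = Add(Mul(c, Rational(-1, 81)), Mul(c, Rational(-1, 76))) = Add(Mul(Rational(-1, 81), c), Mul(Rational(-1, 76), c)) = Mul(Rational(-157, 6156), c))
K = -26670 (K = Add(-3, Add(-10447, -16220)) = Add(-3, -26667) = -26670)
a = -217 (a = Add(Mul(17, -13), 4) = Add(-221, 4) = -217)
Add(Add(Function('q')(-41, d), a), K) = Add(Add(Mul(Rational(-157, 6156), 79), -217), -26670) = Add(Add(Rational(-12403, 6156), -217), -26670) = Add(Rational(-1348255, 6156), -26670) = Rational(-165528775, 6156)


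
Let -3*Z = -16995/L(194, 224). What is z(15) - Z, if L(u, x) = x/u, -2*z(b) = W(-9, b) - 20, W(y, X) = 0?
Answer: -548385/112 ≈ -4896.3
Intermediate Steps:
z(b) = 10 (z(b) = -(0 - 20)/2 = -½*(-20) = 10)
Z = 549505/112 (Z = -(-5665)/(224/194) = -(-5665)/(224*(1/194)) = -(-5665)/112/97 = -(-5665)*97/112 = -⅓*(-1648515/112) = 549505/112 ≈ 4906.3)
z(15) - Z = 10 - 1*549505/112 = 10 - 549505/112 = -548385/112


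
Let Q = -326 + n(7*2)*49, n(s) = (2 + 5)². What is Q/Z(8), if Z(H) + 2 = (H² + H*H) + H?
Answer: 2075/134 ≈ 15.485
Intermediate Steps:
Z(H) = -2 + H + 2*H² (Z(H) = -2 + ((H² + H*H) + H) = -2 + ((H² + H²) + H) = -2 + (2*H² + H) = -2 + (H + 2*H²) = -2 + H + 2*H²)
n(s) = 49 (n(s) = 7² = 49)
Q = 2075 (Q = -326 + 49*49 = -326 + 2401 = 2075)
Q/Z(8) = 2075/(-2 + 8 + 2*8²) = 2075/(-2 + 8 + 2*64) = 2075/(-2 + 8 + 128) = 2075/134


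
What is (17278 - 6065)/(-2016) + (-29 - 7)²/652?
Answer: -1174535/328608 ≈ -3.5743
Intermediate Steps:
(17278 - 6065)/(-2016) + (-29 - 7)²/652 = 11213*(-1/2016) + (-36)²*(1/652) = -11213/2016 + 1296*(1/652) = -11213/2016 + 324/163 = -1174535/328608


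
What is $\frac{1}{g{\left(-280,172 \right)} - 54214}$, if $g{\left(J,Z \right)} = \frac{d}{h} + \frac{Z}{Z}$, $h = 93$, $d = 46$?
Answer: $- \frac{93}{5041763} \approx -1.8446 \cdot 10^{-5}$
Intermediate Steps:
$g{\left(J,Z \right)} = \frac{139}{93}$ ($g{\left(J,Z \right)} = \frac{46}{93} + \frac{Z}{Z} = 46 \cdot \frac{1}{93} + 1 = \frac{46}{93} + 1 = \frac{139}{93}$)
$\frac{1}{g{\left(-280,172 \right)} - 54214} = \frac{1}{\frac{139}{93} - 54214} = \frac{1}{- \frac{5041763}{93}} = - \frac{93}{5041763}$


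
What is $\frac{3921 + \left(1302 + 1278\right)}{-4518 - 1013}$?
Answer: $- \frac{6501}{5531} \approx -1.1754$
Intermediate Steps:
$\frac{3921 + \left(1302 + 1278\right)}{-4518 - 1013} = \frac{3921 + 2580}{-5531} = 6501 \left(- \frac{1}{5531}\right) = - \frac{6501}{5531}$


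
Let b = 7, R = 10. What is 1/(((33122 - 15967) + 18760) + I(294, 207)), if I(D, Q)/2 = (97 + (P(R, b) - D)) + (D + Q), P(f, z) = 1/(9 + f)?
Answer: 19/693939 ≈ 2.7380e-5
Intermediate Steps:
I(D, Q) = 3688/19 + 2*Q (I(D, Q) = 2*((97 + (1/(9 + 10) - D)) + (D + Q)) = 2*((97 + (1/19 - D)) + (D + Q)) = 2*((1844/19 - D) + (D + Q)) = 2*(1844/19 + Q) = 3688/19 + 2*Q)
1/(((33122 - 15967) + 18760) + I(294, 207)) = 1/(((33122 - 15967) + 18760) + (3688/19 + 2*207)) = 1/((17155 + 18760) + (3688/19 + 414)) = 1/(35915 + 11554/19) = 1/(693939/19) = 19/693939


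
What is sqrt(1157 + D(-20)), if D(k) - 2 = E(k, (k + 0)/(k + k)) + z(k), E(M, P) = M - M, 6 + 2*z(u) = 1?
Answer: 3*sqrt(514)/2 ≈ 34.007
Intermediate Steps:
z(u) = -5/2 (z(u) = -3 + (1/2)*1 = -3 + 1/2 = -5/2)
E(M, P) = 0
D(k) = -1/2 (D(k) = 2 + (0 - 5/2) = 2 - 5/2 = -1/2)
sqrt(1157 + D(-20)) = sqrt(1157 - 1/2) = sqrt(2313/2) = 3*sqrt(514)/2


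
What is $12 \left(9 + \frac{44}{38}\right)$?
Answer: $\frac{2316}{19} \approx 121.89$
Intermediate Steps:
$12 \left(9 + \frac{44}{38}\right) = 12 \left(9 + 44 \cdot \frac{1}{38}\right) = 12 \left(9 + \frac{22}{19}\right) = 12 \cdot \frac{193}{19} = \frac{2316}{19}$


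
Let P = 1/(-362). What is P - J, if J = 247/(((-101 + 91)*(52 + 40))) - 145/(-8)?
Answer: -371741/20815 ≈ -17.859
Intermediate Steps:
J = 4107/230 (J = 247/((-10*92)) - 145*(-⅛) = 247/(-920) + 145/8 = 247*(-1/920) + 145/8 = -247/920 + 145/8 = 4107/230 ≈ 17.857)
P = -1/362 ≈ -0.0027624
P - J = -1/362 - 1*4107/230 = -1/362 - 4107/230 = -371741/20815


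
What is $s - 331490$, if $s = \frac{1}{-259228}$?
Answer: $- \frac{85931489721}{259228} \approx -3.3149 \cdot 10^{5}$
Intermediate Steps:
$s = - \frac{1}{259228} \approx -3.8576 \cdot 10^{-6}$
$s - 331490 = - \frac{1}{259228} - 331490 = - \frac{85931489721}{259228}$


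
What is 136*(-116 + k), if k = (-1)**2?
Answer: -15640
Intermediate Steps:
k = 1
136*(-116 + k) = 136*(-116 + 1) = 136*(-115) = -15640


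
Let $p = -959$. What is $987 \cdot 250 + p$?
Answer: $245791$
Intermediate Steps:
$987 \cdot 250 + p = 987 \cdot 250 - 959 = 246750 - 959 = 245791$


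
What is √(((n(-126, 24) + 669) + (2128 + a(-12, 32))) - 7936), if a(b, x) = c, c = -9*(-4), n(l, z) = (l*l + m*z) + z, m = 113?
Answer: 3*√1501 ≈ 116.23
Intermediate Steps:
n(l, z) = l² + 114*z (n(l, z) = (l*l + 113*z) + z = (l² + 113*z) + z = l² + 114*z)
c = 36
a(b, x) = 36
√(((n(-126, 24) + 669) + (2128 + a(-12, 32))) - 7936) = √(((((-126)² + 114*24) + 669) + (2128 + 36)) - 7936) = √((((15876 + 2736) + 669) + 2164) - 7936) = √(((18612 + 669) + 2164) - 7936) = √((19281 + 2164) - 7936) = √(21445 - 7936) = √13509 = 3*√1501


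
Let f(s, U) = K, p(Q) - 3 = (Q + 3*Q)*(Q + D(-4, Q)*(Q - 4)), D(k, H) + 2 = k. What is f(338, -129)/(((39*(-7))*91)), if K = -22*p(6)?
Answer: -1034/8281 ≈ -0.12486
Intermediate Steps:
D(k, H) = -2 + k
p(Q) = 3 + 4*Q*(24 - 5*Q) (p(Q) = 3 + (Q + 3*Q)*(Q + (-2 - 4)*(Q - 4)) = 3 + (4*Q)*(Q - 6*(-4 + Q)) = 3 + (4*Q)*(Q + (24 - 6*Q)) = 3 + (4*Q)*(24 - 5*Q) = 3 + 4*Q*(24 - 5*Q))
K = 3102 (K = -22*(3 - 20*6² + 96*6) = -22*(3 - 20*36 + 576) = -22*(3 - 720 + 576) = -22*(-141) = 3102)
f(s, U) = 3102
f(338, -129)/(((39*(-7))*91)) = 3102/(((39*(-7))*91)) = 3102/((-273*91)) = 3102/(-24843) = 3102*(-1/24843) = -1034/8281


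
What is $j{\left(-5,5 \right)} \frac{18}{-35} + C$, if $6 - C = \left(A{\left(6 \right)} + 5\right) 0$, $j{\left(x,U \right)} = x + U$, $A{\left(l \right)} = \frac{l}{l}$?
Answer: $6$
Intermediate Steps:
$A{\left(l \right)} = 1$
$j{\left(x,U \right)} = U + x$
$C = 6$ ($C = 6 - \left(1 + 5\right) 0 = 6 - 6 \cdot 0 = 6 - 0 = 6 + 0 = 6$)
$j{\left(-5,5 \right)} \frac{18}{-35} + C = \left(5 - 5\right) \frac{18}{-35} + 6 = 0 \cdot 18 \left(- \frac{1}{35}\right) + 6 = 0 \left(- \frac{18}{35}\right) + 6 = 0 + 6 = 6$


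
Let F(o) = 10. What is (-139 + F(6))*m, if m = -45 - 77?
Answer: 15738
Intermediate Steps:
m = -122
(-139 + F(6))*m = (-139 + 10)*(-122) = -129*(-122) = 15738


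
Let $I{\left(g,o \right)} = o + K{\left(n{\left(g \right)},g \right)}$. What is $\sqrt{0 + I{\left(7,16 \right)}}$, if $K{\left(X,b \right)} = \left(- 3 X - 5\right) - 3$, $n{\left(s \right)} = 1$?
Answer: $\sqrt{5} \approx 2.2361$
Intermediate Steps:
$K{\left(X,b \right)} = -8 - 3 X$ ($K{\left(X,b \right)} = \left(-5 - 3 X\right) - 3 = -8 - 3 X$)
$I{\left(g,o \right)} = -11 + o$ ($I{\left(g,o \right)} = o - 11 = -11 + o$)
$\sqrt{0 + I{\left(7,16 \right)}} = \sqrt{0 + \left(-11 + 16\right)} = \sqrt{0 + 5} = \sqrt{5}$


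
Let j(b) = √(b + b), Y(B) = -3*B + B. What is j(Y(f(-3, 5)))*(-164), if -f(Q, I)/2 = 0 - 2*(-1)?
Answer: -656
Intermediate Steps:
f(Q, I) = -4 (f(Q, I) = -2*(0 - 2*(-1)) = -2*(0 + 2) = -2*2 = -4)
Y(B) = -2*B
j(b) = √2*√b (j(b) = √(2*b) = √2*√b)
j(Y(f(-3, 5)))*(-164) = (√2*√(-2*(-4)))*(-164) = (√2*√8)*(-164) = (√2*(2*√2))*(-164) = 4*(-164) = -656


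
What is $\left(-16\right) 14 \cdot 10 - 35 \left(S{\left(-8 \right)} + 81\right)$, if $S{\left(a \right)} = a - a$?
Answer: $-5075$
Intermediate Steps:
$S{\left(a \right)} = 0$
$\left(-16\right) 14 \cdot 10 - 35 \left(S{\left(-8 \right)} + 81\right) = \left(-16\right) 14 \cdot 10 - 35 \left(0 + 81\right) = \left(-224\right) 10 - 2835 = -2240 - 2835 = -5075$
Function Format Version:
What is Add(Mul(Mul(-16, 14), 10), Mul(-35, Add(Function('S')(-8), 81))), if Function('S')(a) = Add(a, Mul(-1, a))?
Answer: -5075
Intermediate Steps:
Function('S')(a) = 0
Add(Mul(Mul(-16, 14), 10), Mul(-35, Add(Function('S')(-8), 81))) = Add(Mul(Mul(-16, 14), 10), Mul(-35, Add(0, 81))) = Add(Mul(-224, 10), Mul(-35, 81)) = Add(-2240, -2835) = -5075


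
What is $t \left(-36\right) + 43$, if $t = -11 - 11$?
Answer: $835$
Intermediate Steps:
$t = -22$ ($t = -11 - 11 = -22$)
$t \left(-36\right) + 43 = \left(-22\right) \left(-36\right) + 43 = 792 + 43 = 835$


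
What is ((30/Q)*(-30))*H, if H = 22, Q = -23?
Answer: 19800/23 ≈ 860.87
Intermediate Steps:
((30/Q)*(-30))*H = ((30/(-23))*(-30))*22 = ((30*(-1/23))*(-30))*22 = -30/23*(-30)*22 = (900/23)*22 = 19800/23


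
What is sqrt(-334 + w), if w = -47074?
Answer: 4*I*sqrt(2963) ≈ 217.73*I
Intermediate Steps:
sqrt(-334 + w) = sqrt(-334 - 47074) = sqrt(-47408) = 4*I*sqrt(2963)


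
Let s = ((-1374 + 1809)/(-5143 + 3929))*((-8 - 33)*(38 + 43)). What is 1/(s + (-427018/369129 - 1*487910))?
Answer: -448122606/218110762420397 ≈ -2.0546e-6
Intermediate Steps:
s = 1444635/1214 (s = (435/(-1214))*(-41*81) = (435*(-1/1214))*(-3321) = -435/1214*(-3321) = 1444635/1214 ≈ 1190.0)
1/(s + (-427018/369129 - 1*487910)) = 1/(1444635/1214 + (-427018/369129 - 1*487910)) = 1/(1444635/1214 + (-427018*1/369129 - 487910)) = 1/(1444635/1214 + (-427018/369129 - 487910)) = 1/(1444635/1214 - 180102157408/369129) = 1/(-218110762420397/448122606) = -448122606/218110762420397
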